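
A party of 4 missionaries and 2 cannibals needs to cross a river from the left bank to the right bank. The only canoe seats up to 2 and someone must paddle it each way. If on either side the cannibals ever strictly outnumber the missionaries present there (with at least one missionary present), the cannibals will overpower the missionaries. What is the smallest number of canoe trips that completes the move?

9

Counting alone: each trip to the right bank takes at most 2 across and each return brings at least 1 back, so after t trips out (and t−1 returns) at most 2t − (t−1) of the 6 are across; that first reaches 6 at t = 5, so at least 9 crossings are needed.
The plan below uses exactly 9 crossings, so it is optimal:
1. 2 cannibals → the right bank.  (the left bank: 4M 0C; the right bank: 0M 2C)
2. 1 cannibal ← the left bank.  (the left bank: 4M 1C; the right bank: 0M 1C)
3. 2 missionaries → the right bank.  (the left bank: 2M 1C; the right bank: 2M 1C)
4. 1 cannibal ← the left bank.  (the left bank: 2M 2C; the right bank: 2M 0C)
5. 2 cannibals → the right bank.  (the left bank: 2M 0C; the right bank: 2M 2C)
6. 1 cannibal ← the left bank.  (the left bank: 2M 1C; the right bank: 2M 1C)
7. 1 missionary and 1 cannibal → the right bank.  (the left bank: 1M 0C; the right bank: 3M 2C)
8. 1 cannibal ← the left bank.  (the left bank: 1M 1C; the right bank: 3M 1C)
9. 1 missionary and 1 cannibal → the right bank.  (the left bank: 0M 0C; the right bank: 4M 2C)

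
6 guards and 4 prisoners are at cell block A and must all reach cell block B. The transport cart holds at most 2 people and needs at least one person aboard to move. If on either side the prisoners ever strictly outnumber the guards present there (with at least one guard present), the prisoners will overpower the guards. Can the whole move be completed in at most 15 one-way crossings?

No

Counting alone: each trip to cell block B takes at most 2 across and each return brings at least 1 back, so after t trips out (and t−1 returns) at most 2t − (t−1) of the 10 are across; that first reaches 10 at t = 9, so at least 17 crossings are needed.
Since 15 < 17, 15 crossings cannot be enough. (The shortest complete plan in fact takes 17:)
1. 2 prisoners → cell block B.  (cell block A: 6G 2P; cell block B: 0G 2P)
2. 1 prisoner ← cell block A.  (cell block A: 6G 3P; cell block B: 0G 1P)
3. 2 prisoners → cell block B.  (cell block A: 6G 1P; cell block B: 0G 3P)
4. 1 prisoner ← cell block A.  (cell block A: 6G 2P; cell block B: 0G 2P)
5. 2 guards → cell block B.  (cell block A: 4G 2P; cell block B: 2G 2P)
6. 1 prisoner ← cell block A.  (cell block A: 4G 3P; cell block B: 2G 1P)
7. 1 guard and 1 prisoner → cell block B.  (cell block A: 3G 2P; cell block B: 3G 2P)
8. 1 prisoner ← cell block A.  (cell block A: 3G 3P; cell block B: 3G 1P)
9. 2 prisoners → cell block B.  (cell block A: 3G 1P; cell block B: 3G 3P)
10. 1 prisoner ← cell block A.  (cell block A: 3G 2P; cell block B: 3G 2P)
11. 1 guard and 1 prisoner → cell block B.  (cell block A: 2G 1P; cell block B: 4G 3P)
12. 1 prisoner ← cell block A.  (cell block A: 2G 2P; cell block B: 4G 2P)
13. 2 prisoners → cell block B.  (cell block A: 2G 0P; cell block B: 4G 4P)
14. 1 prisoner ← cell block A.  (cell block A: 2G 1P; cell block B: 4G 3P)
15. 1 guard and 1 prisoner → cell block B.  (cell block A: 1G 0P; cell block B: 5G 4P)
16. 1 prisoner ← cell block A.  (cell block A: 1G 1P; cell block B: 5G 3P)
17. 1 guard and 1 prisoner → cell block B.  (cell block A: 0G 0P; cell block B: 6G 4P)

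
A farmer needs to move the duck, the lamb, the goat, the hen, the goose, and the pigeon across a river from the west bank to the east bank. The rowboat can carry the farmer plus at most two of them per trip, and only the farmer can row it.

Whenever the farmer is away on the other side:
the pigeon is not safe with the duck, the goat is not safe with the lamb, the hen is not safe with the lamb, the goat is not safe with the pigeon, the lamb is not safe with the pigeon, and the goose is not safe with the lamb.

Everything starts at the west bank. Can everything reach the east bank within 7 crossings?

Counting alone: the farmer can take at most 2 across per trip to the east bank, so moving all 6 needs at least 3 loaded trips out, with a return between consecutive ones — at least 5 crossings.
The safety rule pushes this higher. Following every safe sequence of crossings, the most of the 6 that can be at the east bank as the rowboat arrives there on crossings 5, 7 is 4, 5 respectively — never all 6.
So the move cannot be finished within 7 crossings. (The shortest complete plan takes 9:)
1. Farmer goes to the east bank with the lamb and the pigeon.
2. Farmer goes back to the west bank with the lamb.
3. Farmer goes to the east bank with the duck and the lamb.
4. Farmer goes back to the west bank with the pigeon.
5. Farmer goes to the east bank with the goat and the hen.
6. Farmer goes back to the west bank with the lamb.
7. Farmer goes to the east bank with the goose and the lamb.
8. Farmer goes back to the west bank with the lamb.
9. Farmer goes to the east bank with the lamb and the pigeon.

No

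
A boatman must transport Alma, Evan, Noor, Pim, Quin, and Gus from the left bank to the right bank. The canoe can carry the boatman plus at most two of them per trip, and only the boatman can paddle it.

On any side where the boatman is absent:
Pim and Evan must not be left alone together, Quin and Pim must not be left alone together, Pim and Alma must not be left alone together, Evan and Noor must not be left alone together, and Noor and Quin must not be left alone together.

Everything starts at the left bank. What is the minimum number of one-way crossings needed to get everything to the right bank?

7

Counting alone: the boatman can take at most 2 across per trip to the right bank, so moving all 6 needs at least 3 loaded trips out, with a return between consecutive ones — at least 5 crossings.
The safety rule pushes this higher. Following every safe sequence of crossings, the most of the 6 that can be at the right bank as the canoe arrives there on crossing 5 is 5 — never all 6.
So no plan with fewer than 7 crossings exists, and this one achieves 7:
1. Boatman goes to the right bank with Noor and Pim.  [the left bank: Alma, Evan, Gus, Quin | the right bank: Noor, Pim]
2. Boatman goes back to the left bank alone.  [the left bank: Alma, Evan, Gus, Quin | the right bank: Noor, Pim]
3. Boatman goes to the right bank with Alma and Evan.  [the left bank: Gus, Quin | the right bank: Alma, Evan, Noor, Pim]
4. Boatman goes back to the left bank with Noor and Pim.  [the left bank: Gus, Noor, Pim, Quin | the right bank: Alma, Evan]
5. Boatman goes to the right bank with Gus and Quin.  [the left bank: Noor, Pim | the right bank: Alma, Evan, Gus, Quin]
6. Boatman goes back to the left bank alone.  [the left bank: Noor, Pim | the right bank: Alma, Evan, Gus, Quin]
7. Boatman goes to the right bank with Noor and Pim.  [the left bank: — | the right bank: Alma, Evan, Gus, Noor, Pim, Quin]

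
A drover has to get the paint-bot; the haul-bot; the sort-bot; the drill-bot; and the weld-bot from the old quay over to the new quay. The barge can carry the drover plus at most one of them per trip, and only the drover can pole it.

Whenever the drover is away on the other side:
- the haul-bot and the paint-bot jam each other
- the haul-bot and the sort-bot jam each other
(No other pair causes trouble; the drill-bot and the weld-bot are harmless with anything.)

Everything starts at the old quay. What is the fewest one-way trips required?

Counting alone: the drover can take at most 1 across per trip to the new quay, so moving all 5 needs at least 5 loaded trips out, with a return between consecutive ones — at least 9 crossings.
The safety rule pushes this higher. Following every safe sequence of crossings, the most of the 5 that can be at the new quay as the barge arrives there on crossing 9 is 4 — never all 5.
So no plan with fewer than 11 crossings exists, and this one achieves 11:
1. Drover goes to the new quay with the haul-bot.
2. Drover goes back to the old quay alone.
3. Drover goes to the new quay with the paint-bot.
4. Drover goes back to the old quay with the haul-bot.
5. Drover goes to the new quay with the sort-bot.
6. Drover goes back to the old quay alone.
7. Drover goes to the new quay with the drill-bot.
8. Drover goes back to the old quay alone.
9. Drover goes to the new quay with the weld-bot.
10. Drover goes back to the old quay alone.
11. Drover goes to the new quay with the haul-bot.

11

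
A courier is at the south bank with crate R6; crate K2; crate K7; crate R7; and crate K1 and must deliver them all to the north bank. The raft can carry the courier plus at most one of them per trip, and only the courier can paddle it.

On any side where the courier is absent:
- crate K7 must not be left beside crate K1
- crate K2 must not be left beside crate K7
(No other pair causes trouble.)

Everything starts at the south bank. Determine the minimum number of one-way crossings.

Counting alone: the courier can take at most 1 across per trip to the north bank, so moving all 5 needs at least 5 loaded trips out, with a return between consecutive ones — at least 9 crossings.
The safety rule pushes this higher. Following every safe sequence of crossings, the most of the 5 that can be at the north bank as the raft arrives there on crossing 9 is 4 — never all 5.
So no plan with fewer than 11 crossings exists, and this one achieves 11:
1. Courier goes to the north bank with crate K7.  [the south bank: crate K1, crate K2, crate R6, crate R7 | the north bank: crate K7]
2. Courier goes back to the south bank alone.  [the south bank: crate K1, crate K2, crate R6, crate R7 | the north bank: crate K7]
3. Courier goes to the north bank with crate R6.  [the south bank: crate K1, crate K2, crate R7 | the north bank: crate K7, crate R6]
4. Courier goes back to the south bank alone.  [the south bank: crate K1, crate K2, crate R7 | the north bank: crate K7, crate R6]
5. Courier goes to the north bank with crate K2.  [the south bank: crate K1, crate R7 | the north bank: crate K2, crate K7, crate R6]
6. Courier goes back to the south bank with crate K7.  [the south bank: crate K1, crate K7, crate R7 | the north bank: crate K2, crate R6]
7. Courier goes to the north bank with crate K1.  [the south bank: crate K7, crate R7 | the north bank: crate K1, crate K2, crate R6]
8. Courier goes back to the south bank alone.  [the south bank: crate K7, crate R7 | the north bank: crate K1, crate K2, crate R6]
9. Courier goes to the north bank with crate R7.  [the south bank: crate K7 | the north bank: crate K1, crate K2, crate R6, crate R7]
10. Courier goes back to the south bank alone.  [the south bank: crate K7 | the north bank: crate K1, crate K2, crate R6, crate R7]
11. Courier goes to the north bank with crate K7.  [the south bank: — | the north bank: crate K1, crate K2, crate K7, crate R6, crate R7]

11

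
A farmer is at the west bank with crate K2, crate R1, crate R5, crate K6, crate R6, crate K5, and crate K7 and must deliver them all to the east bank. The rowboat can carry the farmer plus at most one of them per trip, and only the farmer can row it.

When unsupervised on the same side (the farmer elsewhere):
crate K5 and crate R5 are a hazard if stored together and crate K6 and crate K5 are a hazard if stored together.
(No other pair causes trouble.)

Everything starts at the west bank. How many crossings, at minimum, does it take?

Counting alone: the farmer can take at most 1 across per trip to the east bank, so moving all 7 needs at least 7 loaded trips out, with a return between consecutive ones — at least 13 crossings.
The safety rule pushes this higher. Following every safe sequence of crossings, the most of the 7 that can be at the east bank as the rowboat arrives there on crossing 13 is 6 — never all 7.
So no plan with fewer than 15 crossings exists, and this one achieves 15:
1. Farmer goes to the east bank with crate K5.  [the west bank: crate K2, crate K6, crate K7, crate R1, crate R5, crate R6 | the east bank: crate K5]
2. Farmer goes back to the west bank alone.  [the west bank: crate K2, crate K6, crate K7, crate R1, crate R5, crate R6 | the east bank: crate K5]
3. Farmer goes to the east bank with crate K2.  [the west bank: crate K6, crate K7, crate R1, crate R5, crate R6 | the east bank: crate K2, crate K5]
4. Farmer goes back to the west bank alone.  [the west bank: crate K6, crate K7, crate R1, crate R5, crate R6 | the east bank: crate K2, crate K5]
5. Farmer goes to the east bank with crate R1.  [the west bank: crate K6, crate K7, crate R5, crate R6 | the east bank: crate K2, crate K5, crate R1]
6. Farmer goes back to the west bank alone.  [the west bank: crate K6, crate K7, crate R5, crate R6 | the east bank: crate K2, crate K5, crate R1]
7. Farmer goes to the east bank with crate R5.  [the west bank: crate K6, crate K7, crate R6 | the east bank: crate K2, crate K5, crate R1, crate R5]
8. Farmer goes back to the west bank with crate K5.  [the west bank: crate K5, crate K6, crate K7, crate R6 | the east bank: crate K2, crate R1, crate R5]
9. Farmer goes to the east bank with crate K6.  [the west bank: crate K5, crate K7, crate R6 | the east bank: crate K2, crate K6, crate R1, crate R5]
10. Farmer goes back to the west bank alone.  [the west bank: crate K5, crate K7, crate R6 | the east bank: crate K2, crate K6, crate R1, crate R5]
11. Farmer goes to the east bank with crate R6.  [the west bank: crate K5, crate K7 | the east bank: crate K2, crate K6, crate R1, crate R5, crate R6]
12. Farmer goes back to the west bank alone.  [the west bank: crate K5, crate K7 | the east bank: crate K2, crate K6, crate R1, crate R5, crate R6]
13. Farmer goes to the east bank with crate K7.  [the west bank: crate K5 | the east bank: crate K2, crate K6, crate K7, crate R1, crate R5, crate R6]
14. Farmer goes back to the west bank alone.  [the west bank: crate K5 | the east bank: crate K2, crate K6, crate K7, crate R1, crate R5, crate R6]
15. Farmer goes to the east bank with crate K5.  [the west bank: — | the east bank: crate K2, crate K5, crate K6, crate K7, crate R1, crate R5, crate R6]

15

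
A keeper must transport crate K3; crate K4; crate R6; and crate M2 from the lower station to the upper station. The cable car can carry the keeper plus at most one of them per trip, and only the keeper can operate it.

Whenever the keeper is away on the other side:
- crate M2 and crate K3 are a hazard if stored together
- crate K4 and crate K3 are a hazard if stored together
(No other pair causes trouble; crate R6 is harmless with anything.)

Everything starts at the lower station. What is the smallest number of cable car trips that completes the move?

9

Counting alone: the keeper can take at most 1 across per trip to the upper station, so moving all 4 needs at least 4 loaded trips out, with a return between consecutive ones — at least 7 crossings.
The safety rule pushes this higher. Following every safe sequence of crossings, the most of the 4 that can be at the upper station as the cable car arrives there on crossing 7 is 3 — never all 4.
So no plan with fewer than 9 crossings exists, and this one achieves 9:
1. Keeper goes to the upper station with crate K3.  [the lower station: crate K4, crate M2, crate R6 | the upper station: crate K3]
2. Keeper goes back to the lower station alone.  [the lower station: crate K4, crate M2, crate R6 | the upper station: crate K3]
3. Keeper goes to the upper station with crate K4.  [the lower station: crate M2, crate R6 | the upper station: crate K3, crate K4]
4. Keeper goes back to the lower station with crate K3.  [the lower station: crate K3, crate M2, crate R6 | the upper station: crate K4]
5. Keeper goes to the upper station with crate M2.  [the lower station: crate K3, crate R6 | the upper station: crate K4, crate M2]
6. Keeper goes back to the lower station alone.  [the lower station: crate K3, crate R6 | the upper station: crate K4, crate M2]
7. Keeper goes to the upper station with crate R6.  [the lower station: crate K3 | the upper station: crate K4, crate M2, crate R6]
8. Keeper goes back to the lower station alone.  [the lower station: crate K3 | the upper station: crate K4, crate M2, crate R6]
9. Keeper goes to the upper station with crate K3.  [the lower station: — | the upper station: crate K3, crate K4, crate M2, crate R6]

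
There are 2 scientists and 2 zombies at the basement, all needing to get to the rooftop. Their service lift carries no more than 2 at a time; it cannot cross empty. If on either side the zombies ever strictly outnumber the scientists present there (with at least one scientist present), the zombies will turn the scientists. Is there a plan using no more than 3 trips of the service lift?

No

Counting alone: each trip to the rooftop takes at most 2 across and each return brings at least 1 back, so after t trips out (and t−1 returns) at most 2t − (t−1) of the 4 are across; that first reaches 4 at t = 3, so at least 5 crossings are needed.
Since 3 < 5, 3 crossings cannot be enough. (The shortest complete plan in fact takes 5:)
1. 2 zombies → the rooftop.  (the basement: 2S 0Z; the rooftop: 0S 2Z)
2. 1 zombie ← the basement.  (the basement: 2S 1Z; the rooftop: 0S 1Z)
3. 2 scientists → the rooftop.  (the basement: 0S 1Z; the rooftop: 2S 1Z)
4. 1 zombie ← the basement.  (the basement: 0S 2Z; the rooftop: 2S 0Z)
5. 2 zombies → the rooftop.  (the basement: 0S 0Z; the rooftop: 2S 2Z)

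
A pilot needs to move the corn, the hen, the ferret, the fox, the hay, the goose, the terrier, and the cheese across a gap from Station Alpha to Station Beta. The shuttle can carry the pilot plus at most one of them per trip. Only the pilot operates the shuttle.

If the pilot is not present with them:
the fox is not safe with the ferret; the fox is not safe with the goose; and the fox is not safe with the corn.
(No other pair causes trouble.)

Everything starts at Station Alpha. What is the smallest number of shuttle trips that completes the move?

impossible

Following every safe sequence of crossings from the start, the most of the 8 that can be at Station Beta as the shuttle arrives there on crossings 1, 3, 5, 7, 9, 11 is 1, 2, 3, 4, 5, 6 respectively; the best ever achieved is 6 of 8.
From crossing 13 on, no configuration arises that was not already reachable earlier: only 144 distinct safe configurations (who is on which side, and where the shuttle is) can ever be reached, none of them has everyone across, and every continuation just revisits them. So no valid plan exists.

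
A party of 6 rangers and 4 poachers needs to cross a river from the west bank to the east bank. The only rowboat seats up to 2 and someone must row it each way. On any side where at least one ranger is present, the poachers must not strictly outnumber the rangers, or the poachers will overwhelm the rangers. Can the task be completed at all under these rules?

Yes

1. 2 poachers → the east bank.  (the west bank: 6R 2P; the east bank: 0R 2P)
2. 1 poacher ← the west bank.  (the west bank: 6R 3P; the east bank: 0R 1P)
3. 2 poachers → the east bank.  (the west bank: 6R 1P; the east bank: 0R 3P)
4. 1 poacher ← the west bank.  (the west bank: 6R 2P; the east bank: 0R 2P)
5. 2 rangers → the east bank.  (the west bank: 4R 2P; the east bank: 2R 2P)
6. 1 poacher ← the west bank.  (the west bank: 4R 3P; the east bank: 2R 1P)
7. 1 ranger and 1 poacher → the east bank.  (the west bank: 3R 2P; the east bank: 3R 2P)
8. 1 poacher ← the west bank.  (the west bank: 3R 3P; the east bank: 3R 1P)
9. 2 poachers → the east bank.  (the west bank: 3R 1P; the east bank: 3R 3P)
10. 1 poacher ← the west bank.  (the west bank: 3R 2P; the east bank: 3R 2P)
11. 1 ranger and 1 poacher → the east bank.  (the west bank: 2R 1P; the east bank: 4R 3P)
12. 1 poacher ← the west bank.  (the west bank: 2R 2P; the east bank: 4R 2P)
13. 2 poachers → the east bank.  (the west bank: 2R 0P; the east bank: 4R 4P)
14. 1 poacher ← the west bank.  (the west bank: 2R 1P; the east bank: 4R 3P)
15. 1 ranger and 1 poacher → the east bank.  (the west bank: 1R 0P; the east bank: 5R 4P)
16. 1 poacher ← the west bank.  (the west bank: 1R 1P; the east bank: 5R 3P)
17. 1 ranger and 1 poacher → the east bank.  (the west bank: 0R 0P; the east bank: 6R 4P)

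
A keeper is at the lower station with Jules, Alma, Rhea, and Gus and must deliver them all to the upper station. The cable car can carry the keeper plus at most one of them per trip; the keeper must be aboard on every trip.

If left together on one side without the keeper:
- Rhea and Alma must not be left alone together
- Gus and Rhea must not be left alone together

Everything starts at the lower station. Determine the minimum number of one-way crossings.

Counting alone: the keeper can take at most 1 across per trip to the upper station, so moving all 4 needs at least 4 loaded trips out, with a return between consecutive ones — at least 7 crossings.
The safety rule pushes this higher. Following every safe sequence of crossings, the most of the 4 that can be at the upper station as the cable car arrives there on crossing 7 is 3 — never all 4.
So no plan with fewer than 9 crossings exists, and this one achieves 9:
1. Keeper goes to the upper station with Rhea.  [the lower station: Alma, Gus, Jules | the upper station: Rhea]
2. Keeper goes back to the lower station alone.  [the lower station: Alma, Gus, Jules | the upper station: Rhea]
3. Keeper goes to the upper station with Jules.  [the lower station: Alma, Gus | the upper station: Jules, Rhea]
4. Keeper goes back to the lower station alone.  [the lower station: Alma, Gus | the upper station: Jules, Rhea]
5. Keeper goes to the upper station with Alma.  [the lower station: Gus | the upper station: Alma, Jules, Rhea]
6. Keeper goes back to the lower station with Rhea.  [the lower station: Gus, Rhea | the upper station: Alma, Jules]
7. Keeper goes to the upper station with Gus.  [the lower station: Rhea | the upper station: Alma, Gus, Jules]
8. Keeper goes back to the lower station alone.  [the lower station: Rhea | the upper station: Alma, Gus, Jules]
9. Keeper goes to the upper station with Rhea.  [the lower station: — | the upper station: Alma, Gus, Jules, Rhea]

9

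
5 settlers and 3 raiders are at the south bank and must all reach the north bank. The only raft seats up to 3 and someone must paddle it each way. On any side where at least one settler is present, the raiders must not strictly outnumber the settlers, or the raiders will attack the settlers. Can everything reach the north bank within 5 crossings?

No

Counting alone: each trip to the north bank takes at most 3 across and each return brings at least 1 back, so after t trips out (and t−1 returns) at most 3t − (t−1) of the 8 are across; that first reaches 8 at t = 4, so at least 7 crossings are needed.
Since 5 < 7, 5 crossings cannot be enough. (The shortest complete plan in fact takes 7:)
1. 2 raiders → the north bank.  (the south bank: 5S 1R; the north bank: 0S 2R)
2. 1 raider ← the south bank.  (the south bank: 5S 2R; the north bank: 0S 1R)
3. 2 settlers and 1 raider → the north bank.  (the south bank: 3S 1R; the north bank: 2S 2R)
4. 1 raider ← the south bank.  (the south bank: 3S 2R; the north bank: 2S 1R)
5. 1 settler and 2 raiders → the north bank.  (the south bank: 2S 0R; the north bank: 3S 3R)
6. 1 raider ← the south bank.  (the south bank: 2S 1R; the north bank: 3S 2R)
7. 2 settlers and 1 raider → the north bank.  (the south bank: 0S 0R; the north bank: 5S 3R)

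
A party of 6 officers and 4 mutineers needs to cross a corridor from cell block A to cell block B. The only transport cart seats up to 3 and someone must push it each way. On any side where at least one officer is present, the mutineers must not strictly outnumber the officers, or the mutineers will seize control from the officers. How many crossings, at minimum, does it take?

Counting alone: each trip to cell block B takes at most 3 across and each return brings at least 1 back, so after t trips out (and t−1 returns) at most 3t − (t−1) of the 10 are across; that first reaches 10 at t = 5, so at least 9 crossings are needed.
The plan below uses exactly 9 crossings, so it is optimal:
1. 2 mutineers → cell block B.  (cell block A: 6O 2M; cell block B: 0O 2M)
2. 1 mutineer ← cell block A.  (cell block A: 6O 3M; cell block B: 0O 1M)
3. 3 mutineers → cell block B.  (cell block A: 6O 0M; cell block B: 0O 4M)
4. 1 mutineer ← cell block A.  (cell block A: 6O 1M; cell block B: 0O 3M)
5. 3 officers → cell block B.  (cell block A: 3O 1M; cell block B: 3O 3M)
6. 1 mutineer ← cell block A.  (cell block A: 3O 2M; cell block B: 3O 2M)
7. 1 officer and 2 mutineers → cell block B.  (cell block A: 2O 0M; cell block B: 4O 4M)
8. 1 mutineer ← cell block A.  (cell block A: 2O 1M; cell block B: 4O 3M)
9. 2 officers and 1 mutineer → cell block B.  (cell block A: 0O 0M; cell block B: 6O 4M)

9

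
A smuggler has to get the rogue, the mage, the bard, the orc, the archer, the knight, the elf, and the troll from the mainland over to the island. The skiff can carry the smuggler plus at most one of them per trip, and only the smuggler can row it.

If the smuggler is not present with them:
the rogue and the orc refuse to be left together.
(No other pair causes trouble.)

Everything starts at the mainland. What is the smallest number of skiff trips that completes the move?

15

Counting alone: the smuggler can take at most 1 across per trip to the island, so moving all 8 needs at least 8 loaded trips out, with a return between consecutive ones — at least 15 crossings.
The plan below uses exactly 15 crossings, so it is optimal:
1. Smuggler goes to the island with the rogue.
2. Smuggler goes back to the mainland alone.
3. Smuggler goes to the island with the mage.
4. Smuggler goes back to the mainland alone.
5. Smuggler goes to the island with the bard.
6. Smuggler goes back to the mainland alone.
7. Smuggler goes to the island with the archer.
8. Smuggler goes back to the mainland alone.
9. Smuggler goes to the island with the knight.
10. Smuggler goes back to the mainland alone.
11. Smuggler goes to the island with the elf.
12. Smuggler goes back to the mainland alone.
13. Smuggler goes to the island with the troll.
14. Smuggler goes back to the mainland alone.
15. Smuggler goes to the island with the orc.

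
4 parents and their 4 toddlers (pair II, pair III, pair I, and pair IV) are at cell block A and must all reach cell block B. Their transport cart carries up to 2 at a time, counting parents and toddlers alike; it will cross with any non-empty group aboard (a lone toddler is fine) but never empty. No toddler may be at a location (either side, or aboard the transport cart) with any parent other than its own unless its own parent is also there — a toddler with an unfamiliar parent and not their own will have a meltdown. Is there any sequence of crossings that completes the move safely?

No

Following every safe sequence of crossings from the start, the most of the 8 that can be at cell block B as the transport cart arrives there on crossings 1, 3, 5 is 2, 3, 4 respectively; the best ever achieved is 4 of 8.
From crossing 7 on, no configuration arises that was not already reachable earlier: only 44 distinct safe configurations (who is on which side, and where the transport cart is) can ever be reached, none of them has everyone across, and every continuation just revisits them. So no valid plan exists.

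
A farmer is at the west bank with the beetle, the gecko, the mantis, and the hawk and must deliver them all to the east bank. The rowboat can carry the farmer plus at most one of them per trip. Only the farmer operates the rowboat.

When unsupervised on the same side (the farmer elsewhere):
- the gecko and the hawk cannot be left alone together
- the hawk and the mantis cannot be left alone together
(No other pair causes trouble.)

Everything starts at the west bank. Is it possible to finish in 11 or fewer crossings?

Yes

Yes — this plan uses 9 crossings (≤ 11):
1. Farmer goes to the east bank with the hawk.  [the west bank: the beetle, the gecko, the mantis | the east bank: the hawk]
2. Farmer goes back to the west bank alone.  [the west bank: the beetle, the gecko, the mantis | the east bank: the hawk]
3. Farmer goes to the east bank with the beetle.  [the west bank: the gecko, the mantis | the east bank: the beetle, the hawk]
4. Farmer goes back to the west bank alone.  [the west bank: the gecko, the mantis | the east bank: the beetle, the hawk]
5. Farmer goes to the east bank with the gecko.  [the west bank: the mantis | the east bank: the beetle, the gecko, the hawk]
6. Farmer goes back to the west bank with the hawk.  [the west bank: the hawk, the mantis | the east bank: the beetle, the gecko]
7. Farmer goes to the east bank with the mantis.  [the west bank: the hawk | the east bank: the beetle, the gecko, the mantis]
8. Farmer goes back to the west bank alone.  [the west bank: the hawk | the east bank: the beetle, the gecko, the mantis]
9. Farmer goes to the east bank with the hawk.  [the west bank: — | the east bank: the beetle, the gecko, the hawk, the mantis]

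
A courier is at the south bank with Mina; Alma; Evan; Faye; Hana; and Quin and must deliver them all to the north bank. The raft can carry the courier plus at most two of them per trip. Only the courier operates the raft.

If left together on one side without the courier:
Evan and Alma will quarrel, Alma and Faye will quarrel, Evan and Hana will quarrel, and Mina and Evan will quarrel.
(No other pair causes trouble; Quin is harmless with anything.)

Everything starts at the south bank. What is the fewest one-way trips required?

7

Counting alone: the courier can take at most 2 across per trip to the north bank, so moving all 6 needs at least 3 loaded trips out, with a return between consecutive ones — at least 5 crossings.
The safety rule pushes this higher. Following every safe sequence of crossings, the most of the 6 that can be at the north bank as the raft arrives there on crossing 5 is 5 — never all 6.
So no plan with fewer than 7 crossings exists, and this one achieves 7:
1. Courier goes to the north bank with Alma and Evan.
2. Courier goes back to the south bank with Alma.
3. Courier goes to the north bank with Alma and Mina.
4. Courier goes back to the south bank with Evan.
5. Courier goes to the north bank with Hana and Quin.
6. Courier goes back to the south bank alone.
7. Courier goes to the north bank with Evan and Faye.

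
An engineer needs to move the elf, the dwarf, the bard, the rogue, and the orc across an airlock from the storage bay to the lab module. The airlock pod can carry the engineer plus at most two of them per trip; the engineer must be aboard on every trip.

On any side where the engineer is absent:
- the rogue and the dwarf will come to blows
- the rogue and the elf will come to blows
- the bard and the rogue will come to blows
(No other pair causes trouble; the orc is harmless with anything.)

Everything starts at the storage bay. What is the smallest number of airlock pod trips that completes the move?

Counting alone: the engineer can take at most 2 across per trip to the lab module, so moving all 5 needs at least 3 loaded trips out, with a return between consecutive ones — at least 5 crossings.
The plan below uses exactly 5 crossings, so it is optimal:
1. Engineer goes to the lab module with the elf and the rogue.
2. Engineer goes back to the storage bay with the rogue.
3. Engineer goes to the lab module with the bard and the dwarf.
4. Engineer goes back to the storage bay alone.
5. Engineer goes to the lab module with the orc and the rogue.

5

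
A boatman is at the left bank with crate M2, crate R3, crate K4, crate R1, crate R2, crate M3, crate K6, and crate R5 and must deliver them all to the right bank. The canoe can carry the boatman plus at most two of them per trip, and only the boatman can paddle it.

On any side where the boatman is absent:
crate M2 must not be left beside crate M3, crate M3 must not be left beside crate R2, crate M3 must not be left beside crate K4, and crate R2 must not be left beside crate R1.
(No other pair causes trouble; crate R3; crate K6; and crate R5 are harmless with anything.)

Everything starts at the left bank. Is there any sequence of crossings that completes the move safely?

1. Boatman goes to the right bank with crate M3 and crate R1.  [the left bank: crate K4, crate K6, crate M2, crate R2, crate R3, crate R5 | the right bank: crate M3, crate R1]
2. Boatman goes back to the left bank alone.  [the left bank: crate K4, crate K6, crate M2, crate R2, crate R3, crate R5 | the right bank: crate M3, crate R1]
3. Boatman goes to the right bank with crate R3.  [the left bank: crate K4, crate K6, crate M2, crate R2, crate R5 | the right bank: crate M3, crate R1, crate R3]
4. Boatman goes back to the left bank alone.  [the left bank: crate K4, crate K6, crate M2, crate R2, crate R5 | the right bank: crate M3, crate R1, crate R3]
5. Boatman goes to the right bank with crate K6 and crate R5.  [the left bank: crate K4, crate M2, crate R2 | the right bank: crate K6, crate M3, crate R1, crate R3, crate R5]
6. Boatman goes back to the left bank alone.  [the left bank: crate K4, crate M2, crate R2 | the right bank: crate K6, crate M3, crate R1, crate R3, crate R5]
7. Boatman goes to the right bank with crate K4 and crate M2.  [the left bank: crate R2 | the right bank: crate K4, crate K6, crate M2, crate M3, crate R1, crate R3, crate R5]
8. Boatman goes back to the left bank with crate M3.  [the left bank: crate M3, crate R2 | the right bank: crate K4, crate K6, crate M2, crate R1, crate R3, crate R5]
9. Boatman goes to the right bank with crate M3 and crate R2.  [the left bank: — | the right bank: crate K4, crate K6, crate M2, crate M3, crate R1, crate R2, crate R3, crate R5]

Yes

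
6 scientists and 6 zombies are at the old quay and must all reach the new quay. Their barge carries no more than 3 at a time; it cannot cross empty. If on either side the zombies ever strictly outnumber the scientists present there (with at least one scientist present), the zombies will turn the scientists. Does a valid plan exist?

Following every safe sequence of crossings from the start, the most of the 12 that can be at the new quay as the barge arrives there on crossings 1, 3, 5 is 3, 5, 6 respectively; the best ever achieved is 6 of 12.
From crossing 7 on, no configuration arises that was not already reachable earlier: only 17 distinct safe configurations (who is on which side, and where the barge is) can ever be reached, none of them has everyone across, and every continuation just revisits them. They are: 0 scientists + 0 zombies across (barge back at the start); 0 scientists + 1 zombie across (barge there); 0 scientists + 1 zombie across (barge back at the start); 0 scientists + 2 zombies across (barge there); 0 scientists + 2 zombies across (barge back at the start); 0 scientists + 3 zombies across (barge there); 0 scientists + 3 zombies across (barge back at the start); 0 scientists + 4 zombies across (barge there); 0 scientists + 4 zombies across (barge back at the start); 0 scientists + 5 zombies across (barge there); 0 scientists + 5 zombies across (barge back at the start); 0 scientists + 6 zombies across (barge there); 1 scientist + 1 zombie across (barge there); 1 scientist + 1 zombie across (barge back at the start); 2 scientists + 2 zombies across (barge there); 2 scientists + 2 zombies across (barge back at the start); 3 scientists + 3 zombies across (barge there). So no valid plan exists.

No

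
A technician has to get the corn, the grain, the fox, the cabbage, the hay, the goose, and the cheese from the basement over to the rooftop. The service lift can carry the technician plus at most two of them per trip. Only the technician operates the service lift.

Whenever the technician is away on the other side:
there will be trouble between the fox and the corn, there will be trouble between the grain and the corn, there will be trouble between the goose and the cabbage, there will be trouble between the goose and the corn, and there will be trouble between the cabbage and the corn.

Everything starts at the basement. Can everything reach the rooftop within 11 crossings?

Yes — this plan uses 11 crossings (≤ 11):
1. Technician goes to the rooftop with the cabbage and the corn.
2. Technician goes back to the basement with the corn.
3. Technician goes to the rooftop with the corn and the grain.
4. Technician goes back to the basement with the corn.
5. Technician goes to the rooftop with the corn and the fox.
6. Technician goes back to the basement with the corn.
7. Technician goes to the rooftop with the corn and the hay.
8. Technician goes back to the basement with the corn.
9. Technician goes to the rooftop with the cheese and the corn.
10. Technician goes back to the basement with the corn.
11. Technician goes to the rooftop with the corn and the goose.

Yes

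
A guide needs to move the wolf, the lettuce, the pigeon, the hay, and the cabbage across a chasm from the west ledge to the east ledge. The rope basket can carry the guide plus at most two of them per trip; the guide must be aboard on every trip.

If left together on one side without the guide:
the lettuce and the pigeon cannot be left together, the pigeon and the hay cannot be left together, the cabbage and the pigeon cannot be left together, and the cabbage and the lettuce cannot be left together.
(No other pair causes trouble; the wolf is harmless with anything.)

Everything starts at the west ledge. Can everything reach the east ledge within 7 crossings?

Yes

Yes — this plan uses 7 crossings (≤ 7):
1. Guide goes to the east ledge with the lettuce and the pigeon.  [the west ledge: the cabbage, the hay, the wolf | the east ledge: the lettuce, the pigeon]
2. Guide goes back to the west ledge with the lettuce.  [the west ledge: the cabbage, the hay, the lettuce, the wolf | the east ledge: the pigeon]
3. Guide goes to the east ledge with the lettuce and the wolf.  [the west ledge: the cabbage, the hay | the east ledge: the lettuce, the pigeon, the wolf]
4. Guide goes back to the west ledge with the lettuce.  [the west ledge: the cabbage, the hay, the lettuce | the east ledge: the pigeon, the wolf]
5. Guide goes to the east ledge with the hay and the lettuce.  [the west ledge: the cabbage | the east ledge: the hay, the lettuce, the pigeon, the wolf]
6. Guide goes back to the west ledge with the pigeon.  [the west ledge: the cabbage, the pigeon | the east ledge: the hay, the lettuce, the wolf]
7. Guide goes to the east ledge with the cabbage and the pigeon.  [the west ledge: — | the east ledge: the cabbage, the hay, the lettuce, the pigeon, the wolf]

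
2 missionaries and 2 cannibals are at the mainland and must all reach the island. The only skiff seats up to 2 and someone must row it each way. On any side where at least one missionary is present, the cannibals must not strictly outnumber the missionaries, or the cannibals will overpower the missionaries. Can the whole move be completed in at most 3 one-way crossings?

Counting alone: each trip to the island takes at most 2 across and each return brings at least 1 back, so after t trips out (and t−1 returns) at most 2t − (t−1) of the 4 are across; that first reaches 4 at t = 3, so at least 5 crossings are needed.
Since 3 < 5, 3 crossings cannot be enough. (The shortest complete plan in fact takes 5:)
1. 2 cannibals → the island.  (the mainland: 2M 0C; the island: 0M 2C)
2. 1 cannibal ← the mainland.  (the mainland: 2M 1C; the island: 0M 1C)
3. 2 missionaries → the island.  (the mainland: 0M 1C; the island: 2M 1C)
4. 1 cannibal ← the mainland.  (the mainland: 0M 2C; the island: 2M 0C)
5. 2 cannibals → the island.  (the mainland: 0M 0C; the island: 2M 2C)

No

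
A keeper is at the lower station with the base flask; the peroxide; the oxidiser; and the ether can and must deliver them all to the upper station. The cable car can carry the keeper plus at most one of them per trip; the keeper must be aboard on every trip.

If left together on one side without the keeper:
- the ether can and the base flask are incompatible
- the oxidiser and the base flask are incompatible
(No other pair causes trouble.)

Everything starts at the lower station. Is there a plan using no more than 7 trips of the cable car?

Counting alone: the keeper can take at most 1 across per trip to the upper station, so moving all 4 needs at least 4 loaded trips out, with a return between consecutive ones — at least 7 crossings.
The safety rule pushes this higher. Following every safe sequence of crossings, the most of the 4 that can be at the upper station as the cable car arrives there on crossing 7 is 3 — never all 4.
So the move cannot be finished within 7 crossings. (The shortest complete plan takes 9:)
1. Keeper goes to the upper station with the base flask.
2. Keeper goes back to the lower station alone.
3. Keeper goes to the upper station with the peroxide.
4. Keeper goes back to the lower station alone.
5. Keeper goes to the upper station with the oxidiser.
6. Keeper goes back to the lower station with the base flask.
7. Keeper goes to the upper station with the ether can.
8. Keeper goes back to the lower station alone.
9. Keeper goes to the upper station with the base flask.

No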